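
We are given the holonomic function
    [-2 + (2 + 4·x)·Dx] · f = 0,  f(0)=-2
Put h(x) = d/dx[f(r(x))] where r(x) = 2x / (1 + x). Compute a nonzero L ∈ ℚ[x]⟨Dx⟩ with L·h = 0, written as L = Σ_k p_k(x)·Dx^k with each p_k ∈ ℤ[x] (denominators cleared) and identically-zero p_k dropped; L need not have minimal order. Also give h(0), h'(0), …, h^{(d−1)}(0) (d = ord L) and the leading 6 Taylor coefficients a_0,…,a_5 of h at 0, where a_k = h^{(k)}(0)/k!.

f: a_k = -2, -2, 1, -1, 5/4, -7/4, …
h₀=f(r): pull back L_f along r ⇒ L₀.
Derive L from L₀ (diff closure).
L = (-4 - 10·x) + (-1 - 6·x - 5·x^2)·Dx  (order 1).
h: a_k = -4, 16, -60, 240, -1020, 4512, …
ICs: h(0) = -4.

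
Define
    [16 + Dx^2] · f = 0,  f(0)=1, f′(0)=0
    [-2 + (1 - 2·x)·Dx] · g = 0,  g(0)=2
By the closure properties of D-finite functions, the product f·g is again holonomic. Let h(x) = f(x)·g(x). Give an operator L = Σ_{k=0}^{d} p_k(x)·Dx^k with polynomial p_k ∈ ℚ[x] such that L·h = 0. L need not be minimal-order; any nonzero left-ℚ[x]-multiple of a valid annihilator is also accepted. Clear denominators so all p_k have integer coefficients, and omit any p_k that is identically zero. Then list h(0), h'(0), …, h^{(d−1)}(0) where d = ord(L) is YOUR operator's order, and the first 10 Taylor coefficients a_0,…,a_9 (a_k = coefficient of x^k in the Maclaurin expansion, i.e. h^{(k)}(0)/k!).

L = (-16 + 32·x) + 4·Dx + (-1 + 2·x)·Dx^2  (order 2).
h: a_k = 2, 4, -8, -16, -32/3, -64/3, -2432/45, -4864/45, -67072/315, -134144/315, …
ICs: h(0) = 2, h′(0) = 4.

f: a_k = 1, 0, -8, 0, 32/3, 0, -256/45, 0, 512/315, 0, …
g: a_k = 2, 4, 8, 16, 32, 64, 128, 256, 512, 1024, …
Sym-product of L_f,L_g gives L₀ (≤ ord 2).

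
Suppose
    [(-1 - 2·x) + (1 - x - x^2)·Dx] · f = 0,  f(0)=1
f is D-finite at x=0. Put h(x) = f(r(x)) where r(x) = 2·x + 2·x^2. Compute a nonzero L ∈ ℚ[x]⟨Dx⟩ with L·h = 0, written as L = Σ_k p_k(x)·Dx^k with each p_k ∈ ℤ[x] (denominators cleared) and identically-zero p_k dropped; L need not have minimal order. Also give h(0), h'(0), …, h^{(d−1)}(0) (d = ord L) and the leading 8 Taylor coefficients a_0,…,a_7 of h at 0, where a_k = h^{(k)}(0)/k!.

L = (2 + 12·x + 24·x^2 + 16·x^3) + (-1 + 2·x + 6·x^2 + 8·x^3 + 4·x^4)·Dx  (order 1).
h: a_k = 1, 2, 10, 40, 160, 648, 2616, 10560, …
ICs: h(0) = 1.

f: a_k = 1, 1, 2, 3, 5, 8, 13, 21, …
L₀ from L_f via x↦r, Dx↦r'^{-1}Dx.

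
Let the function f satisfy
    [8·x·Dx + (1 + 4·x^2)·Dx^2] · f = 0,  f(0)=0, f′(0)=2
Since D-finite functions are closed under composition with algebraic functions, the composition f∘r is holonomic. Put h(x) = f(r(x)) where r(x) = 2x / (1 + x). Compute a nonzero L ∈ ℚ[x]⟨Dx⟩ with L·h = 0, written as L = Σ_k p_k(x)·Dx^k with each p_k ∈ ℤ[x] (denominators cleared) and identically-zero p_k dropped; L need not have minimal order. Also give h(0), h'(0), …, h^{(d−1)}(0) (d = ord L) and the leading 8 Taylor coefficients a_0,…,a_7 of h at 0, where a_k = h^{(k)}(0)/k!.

L = (2 + 34·x)·Dx + (1 + 2·x + 17·x^2)·Dx^2  (order 2).
h: a_k = 0, 4, -4, -52/3, 60, 404/5, -2444/3, 2908/7, …
ICs: h(0) = 0, h′(0) = 4.

f: a_k = 0, 2, 0, -8/3, 0, 32/5, 0, -128/7, …
L₀ from L_f via x↦r, Dx↦r'^{-1}Dx.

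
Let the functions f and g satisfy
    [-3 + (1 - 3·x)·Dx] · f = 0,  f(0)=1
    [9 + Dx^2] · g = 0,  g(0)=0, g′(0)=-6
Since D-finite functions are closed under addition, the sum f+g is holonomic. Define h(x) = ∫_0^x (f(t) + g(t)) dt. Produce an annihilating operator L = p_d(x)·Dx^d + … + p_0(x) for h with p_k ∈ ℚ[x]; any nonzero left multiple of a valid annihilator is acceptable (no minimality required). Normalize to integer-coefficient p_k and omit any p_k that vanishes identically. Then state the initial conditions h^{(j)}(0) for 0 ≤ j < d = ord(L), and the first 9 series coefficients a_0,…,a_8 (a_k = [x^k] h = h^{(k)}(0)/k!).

f: a_k = 1, 3, 9, 27, 81, 243, 729, 2187, 6561, …
g: a_k = 0, -6, 0, 9, 0, -81/20, 0, 243/280, 0, …
Sum ⇒ L₀ = lclm(L_f,L_g) in ℚ(x)⟨Dx⟩.
h=∫₀ˣh₀: take L = L₀·Dx.
L = (63 - 54·x + 81·x^2)·Dx + (-9 + 45·x - 81·x^2 + 81·x^3)·Dx^2 + (7 - 6·x + 9·x^2)·Dx^3 + (-1 + 5·x - 9·x^2 + 9·x^3)·Dx^4  (order 4).
h: a_k = 0, 1, -3/2, 3, 9, 81/5, 1593/40, 729/7, 612603/2240, …
ICs: h(0) = 0, h′(0) = 1, h′′(0) = -3, h′′′(0) = 18.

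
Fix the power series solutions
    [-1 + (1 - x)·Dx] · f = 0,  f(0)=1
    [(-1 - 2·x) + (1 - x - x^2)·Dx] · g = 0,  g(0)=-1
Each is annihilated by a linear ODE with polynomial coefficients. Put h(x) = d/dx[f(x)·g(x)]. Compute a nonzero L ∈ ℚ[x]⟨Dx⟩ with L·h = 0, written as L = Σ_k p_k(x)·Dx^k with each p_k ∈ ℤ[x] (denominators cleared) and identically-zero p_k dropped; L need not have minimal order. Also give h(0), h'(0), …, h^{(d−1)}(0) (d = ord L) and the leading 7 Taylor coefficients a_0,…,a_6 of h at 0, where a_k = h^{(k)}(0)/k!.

L = (8 - 6·x - 12·x^2 + 12·x^4) + (-2 + 4·x + 3·x^2 - 8·x^3 + 3·x^5)·Dx  (order 1).
h: a_k = -2, -8, -21, -48, -100, -198, -378, …
ICs: h(0) = -2.

f: a_k = 1, 1, 1, 1, 1, 1, 1, …
g: a_k = -1, -1, -2, -3, -5, -8, -13, …
h₀=f·g: eliminate ⇒ L₀, order ≤ 1·1.
h₀' ⇒ L via d/dx closure of L₀.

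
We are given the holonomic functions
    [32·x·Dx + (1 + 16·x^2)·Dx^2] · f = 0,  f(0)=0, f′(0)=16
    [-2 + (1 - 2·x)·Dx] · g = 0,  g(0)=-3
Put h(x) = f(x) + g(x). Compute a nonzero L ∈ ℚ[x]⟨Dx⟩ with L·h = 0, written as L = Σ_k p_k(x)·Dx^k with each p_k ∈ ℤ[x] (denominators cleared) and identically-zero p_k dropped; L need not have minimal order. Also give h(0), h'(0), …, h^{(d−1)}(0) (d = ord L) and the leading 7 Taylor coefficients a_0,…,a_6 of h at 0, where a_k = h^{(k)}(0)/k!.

L = (32 - 256·x - 1536·x^2)·Dx + (-14 + 32·x + 160·x^2 - 1536·x^3)·Dx^2 + (1 + 6·x + 96·x^3 - 256·x^4)·Dx^3  (order 3).
h: a_k = -3, 10, -12, -328/3, -48, 3616/5, -192, …
ICs: h(0) = -3, h′(0) = 10, h′′(0) = -24.

f: a_k = 0, 16, 0, -256/3, 0, 4096/5, 0, …
g: a_k = -3, -6, -12, -24, -48, -96, -192, …
h₀=f+g: left-lcm gives L₀, ord ≤ 3.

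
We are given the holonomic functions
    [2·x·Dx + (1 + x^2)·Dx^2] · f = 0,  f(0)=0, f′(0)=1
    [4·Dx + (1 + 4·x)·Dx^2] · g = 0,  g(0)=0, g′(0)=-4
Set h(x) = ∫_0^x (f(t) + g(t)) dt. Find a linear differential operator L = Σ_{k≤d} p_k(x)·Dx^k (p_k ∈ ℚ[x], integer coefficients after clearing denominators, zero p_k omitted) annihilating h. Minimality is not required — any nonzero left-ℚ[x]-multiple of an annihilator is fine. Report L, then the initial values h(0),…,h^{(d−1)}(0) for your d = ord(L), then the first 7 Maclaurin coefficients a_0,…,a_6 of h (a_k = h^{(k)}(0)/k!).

f: a_k = 0, 1, 0, -1/3, 0, 1/5, 0, …
g: a_k = 0, -4, 8, -64/3, 64, -1024/5, 2048/3, …
Sum ⇒ L₀ = lclm(L_f,L_g) in ℚ(x)⟨Dx⟩.
Integrate: L := L₀·Dx.
L = (-4 - 48·x + 12·x^2 + 16·x^3)·Dx^2 + (-17 - 8·x - 45·x^2 + 24·x^3 + 32·x^4)·Dx^3 + (-2 - 7·x + 4·x^2 + x^3 + 6·x^4 + 8·x^5)·Dx^4  (order 4).
h: a_k = 0, 0, -3/2, 8/3, -65/12, 64/5, -341/10, …
ICs: h(0) = 0, h′(0) = 0, h′′(0) = -3, h′′′(0) = 16.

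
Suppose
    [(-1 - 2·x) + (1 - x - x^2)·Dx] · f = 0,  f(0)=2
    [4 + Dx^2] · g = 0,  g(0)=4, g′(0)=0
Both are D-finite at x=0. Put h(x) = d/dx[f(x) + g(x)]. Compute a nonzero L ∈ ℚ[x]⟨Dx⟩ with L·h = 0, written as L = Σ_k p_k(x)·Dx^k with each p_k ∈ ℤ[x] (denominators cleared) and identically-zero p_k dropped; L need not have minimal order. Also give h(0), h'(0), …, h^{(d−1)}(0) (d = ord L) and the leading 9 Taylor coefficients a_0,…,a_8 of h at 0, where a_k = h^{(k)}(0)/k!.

L = (272 + 704·x + 880·x^2 + 400·x^3 + 320·x^4 + 144·x^5 + 48·x^6) + (-44 - 52·x + 108·x^2 + 80·x^3 + 40·x^4 + 72·x^5 + 56·x^6 + 16·x^7)·Dx + (68 + 176·x + 220·x^2 + 100·x^3 + 80·x^4 + 36·x^5 + 12·x^6)·Dx^2 + (-11 - 13·x + 27·x^2 + 20·x^3 + 10·x^4 + 18·x^5 + 14·x^6 + 4·x^7)·Dx^3  (order 3).
h: a_k = 2, -8, 18, 152/3, 80, 2308/15, 294, 171424/315, 990, …
ICs: h(0) = 2, h′(0) = -8, h′′(0) = 36.

f: a_k = 2, 2, 4, 6, 10, 16, 26, 42, 68, …
g: a_k = 4, 0, -8, 0, 8/3, 0, -16/45, 0, 8/315, …
h₀=f+g: left-lcm gives L₀, ord ≤ 3.
Differentiate: ansatz ord ≤ ord L₀ ⇒ L.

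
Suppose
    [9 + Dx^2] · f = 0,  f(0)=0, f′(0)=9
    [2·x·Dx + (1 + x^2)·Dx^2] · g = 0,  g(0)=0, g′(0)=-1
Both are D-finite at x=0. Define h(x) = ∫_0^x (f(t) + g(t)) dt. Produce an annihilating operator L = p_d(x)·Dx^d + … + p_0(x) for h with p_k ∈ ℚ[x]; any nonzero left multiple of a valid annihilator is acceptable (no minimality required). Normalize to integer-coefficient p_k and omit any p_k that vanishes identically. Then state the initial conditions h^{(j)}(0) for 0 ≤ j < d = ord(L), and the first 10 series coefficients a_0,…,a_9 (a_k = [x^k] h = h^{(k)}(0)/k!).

L = (-54·x + 540·x^3 + 162·x^5)·Dx^2 + (63 + 279·x^2 + 297·x^4 + 81·x^6)·Dx^3 + (-6·x + 60·x^3 + 18·x^5)·Dx^4 + (7 + 31·x^2 + 33·x^4 + 9·x^6)·Dx^5  (order 5).
h: a_k = 0, 0, 4, 0, -79/24, 0, 47/48, 0, -649/4480, 0, …
ICs: h(0) = 0, h′(0) = 0, h′′(0) = 8, h′′′(0) = 0, h′′′′(0) = -79.

f: a_k = 0, 9, 0, -27/2, 0, 243/40, 0, -729/560, 0, 729/4480, …
g: a_k = 0, -1, 0, 1/3, 0, -1/5, 0, 1/7, 0, -1/9, …
Sum ⇒ L₀ = lclm(L_f,L_g) in ℚ(x)⟨Dx⟩.
h=∫₀ˣh₀: take L = L₀·Dx.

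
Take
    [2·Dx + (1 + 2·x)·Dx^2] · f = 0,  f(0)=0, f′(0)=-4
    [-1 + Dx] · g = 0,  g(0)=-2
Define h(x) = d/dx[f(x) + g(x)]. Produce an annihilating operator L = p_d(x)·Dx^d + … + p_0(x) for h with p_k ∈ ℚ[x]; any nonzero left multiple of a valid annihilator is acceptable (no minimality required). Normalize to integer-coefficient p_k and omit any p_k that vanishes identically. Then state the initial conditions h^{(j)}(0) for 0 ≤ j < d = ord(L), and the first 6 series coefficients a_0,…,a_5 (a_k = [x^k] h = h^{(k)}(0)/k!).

f: a_k = 0, -4, 4, -16/3, 8, -64/5, …
g: a_k = -2, -2, -1, -1/3, -1/12, -1/60, …
f+g: L₀ = lclm(L_f,L_g), ord ≤ 2+1.
h₀' ⇒ L via d/dx closure of L₀.
L = (-10 - 4·x) + (7 - 4·x - 4·x^2)·Dx + (3 + 8·x + 4·x^2)·Dx^2  (order 2).
h: a_k = -6, 6, -17, 95/3, -769/12, 7679/60, …
ICs: h(0) = -6, h′(0) = 6.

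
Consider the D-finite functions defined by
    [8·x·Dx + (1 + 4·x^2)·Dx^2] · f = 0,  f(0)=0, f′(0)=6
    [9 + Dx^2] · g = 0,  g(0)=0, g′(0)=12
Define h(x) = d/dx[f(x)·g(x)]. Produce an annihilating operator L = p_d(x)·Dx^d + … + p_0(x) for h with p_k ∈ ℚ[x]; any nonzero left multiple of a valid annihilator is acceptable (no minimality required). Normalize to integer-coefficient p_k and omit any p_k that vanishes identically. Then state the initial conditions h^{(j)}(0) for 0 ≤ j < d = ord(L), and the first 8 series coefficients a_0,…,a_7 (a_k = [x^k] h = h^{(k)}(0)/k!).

L = (134325 + 1685016·x^2 + 9665136·x^4 + 17604864·x^6 + 22954752·x^8 + 28366848·x^10 + 26873856·x^12) + (77328·x + 1187136·x^3 + 5460480·x^5 + 10782720·x^7 + 14929920·x^9 + 11943936·x^11)·Dx + (17850 + 242160·x^2 + 1468896·x^4 + 3414528·x^6 + 5764608·x^8 + 7630848·x^10 + 5971968·x^12)·Dx^2 + (8592·x + 131904·x^3 + 606720·x^5 + 1198080·x^7 + 1658880·x^9 + 1327104·x^11)·Dx^3 + (325 + 6104·x^2 + 43888·x^4 + 162048·x^6 + 357120·x^8 + 497664·x^10 + 331776·x^12)·Dx^4  (order 4).
h: a_k = 0, 144, 0, -816, 0, 2538, 0, -43164/5, …
ICs: h(0) = 0, h′(0) = 144, h′′(0) = 0, h′′′(0) = -4896.

f: a_k = 0, 6, 0, -8, 0, 96/5, 0, -384/7, …
g: a_k = 0, 12, 0, -18, 0, 81/10, 0, -243/140, …
Sym-product of L_f,L_g gives L₀ (≤ ord 4).
h=h₀': d/dx-closure on L₀ ⇒ L.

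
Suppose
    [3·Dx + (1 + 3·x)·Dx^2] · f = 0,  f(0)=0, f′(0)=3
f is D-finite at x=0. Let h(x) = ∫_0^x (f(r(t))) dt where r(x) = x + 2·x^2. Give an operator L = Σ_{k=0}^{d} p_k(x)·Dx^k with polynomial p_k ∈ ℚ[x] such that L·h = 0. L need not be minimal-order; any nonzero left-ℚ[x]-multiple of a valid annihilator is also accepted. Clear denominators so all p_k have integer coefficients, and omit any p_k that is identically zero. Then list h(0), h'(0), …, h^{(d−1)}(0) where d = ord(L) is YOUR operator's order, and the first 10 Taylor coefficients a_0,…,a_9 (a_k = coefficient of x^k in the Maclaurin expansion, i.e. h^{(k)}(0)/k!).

L = (-1 + 12·x + 24·x^2)·Dx^2 + (1 + 7·x + 18·x^2 + 24·x^3)·Dx^3  (order 3).
h: a_k = 0, 0, 3/2, 1/2, -9/4, 63/20, -9/10, -99/14, 1053/56, -153/8, …
ICs: h(0) = 0, h′(0) = 0, h′′(0) = 3.

f: a_k = 0, 3, -9/2, 9, -81/4, 243/5, -243/2, 2187/7, -6561/8, 2187, …
Substitute x→r, Dx→(1/r')Dx; clear ⇒ L₀.
h=∫h₀ ⇒ L = L₀·Dx.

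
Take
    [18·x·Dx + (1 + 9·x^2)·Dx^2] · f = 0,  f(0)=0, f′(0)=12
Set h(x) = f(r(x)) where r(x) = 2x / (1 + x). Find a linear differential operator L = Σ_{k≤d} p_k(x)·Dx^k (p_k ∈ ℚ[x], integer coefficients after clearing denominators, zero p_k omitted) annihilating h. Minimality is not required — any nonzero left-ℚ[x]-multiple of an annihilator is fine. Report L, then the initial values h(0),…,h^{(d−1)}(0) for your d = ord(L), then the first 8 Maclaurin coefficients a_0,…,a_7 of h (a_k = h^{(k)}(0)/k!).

f: a_k = 0, 12, 0, -36, 0, 972/5, 0, -8748/7, …
L₀ from L_f via x↦r, Dx↦r'^{-1}Dx.
L = (2 + 74·x)·Dx + (1 + 2·x + 37·x^2)·Dx^2  (order 2).
h: a_k = 0, 24, -24, -264, 840, 22584/5, -28248, -496632/7, …
ICs: h(0) = 0, h′(0) = 24.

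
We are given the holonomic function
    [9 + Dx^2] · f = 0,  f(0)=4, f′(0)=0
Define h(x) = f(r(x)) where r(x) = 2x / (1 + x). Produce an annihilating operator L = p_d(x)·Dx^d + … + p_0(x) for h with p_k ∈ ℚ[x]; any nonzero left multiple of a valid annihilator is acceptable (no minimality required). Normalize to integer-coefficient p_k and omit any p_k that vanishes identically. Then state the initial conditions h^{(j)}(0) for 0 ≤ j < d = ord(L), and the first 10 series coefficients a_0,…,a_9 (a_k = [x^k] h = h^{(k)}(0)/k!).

L = 36 + (2 + 6·x + 6·x^2 + 2·x^3)·Dx + (1 + 4·x + 6·x^2 + 4·x^3 + x^4)·Dx^2  (order 2).
h: a_k = 4, 0, -72, 144, 0, -576, 7704/5, -11664/5, 12456/7, 58176/35, …
ICs: h(0) = 4, h′(0) = 0.

f: a_k = 4, 0, -18, 0, 27/2, 0, -81/20, 0, 729/1120, 0, …
L₀ from L_f via x↦r, Dx↦r'^{-1}Dx.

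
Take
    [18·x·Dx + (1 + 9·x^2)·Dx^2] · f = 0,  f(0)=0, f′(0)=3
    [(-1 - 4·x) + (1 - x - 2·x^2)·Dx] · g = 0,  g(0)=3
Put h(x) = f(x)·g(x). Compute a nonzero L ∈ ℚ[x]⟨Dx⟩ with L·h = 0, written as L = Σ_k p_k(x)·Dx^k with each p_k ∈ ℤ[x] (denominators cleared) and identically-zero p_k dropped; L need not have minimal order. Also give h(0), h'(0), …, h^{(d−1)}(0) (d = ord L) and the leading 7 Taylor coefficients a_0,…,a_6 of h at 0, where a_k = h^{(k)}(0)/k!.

f: a_k = 0, 3, 0, -9, 0, 243/5, 0, …
g: a_k = 3, 3, 9, 15, 33, 63, 129, …
L₀ := L_f ⊗_s L_g (sym. prod.), ord ≤ 2.
L = (4 + 18·x + 108·x^2) + (2 - 10·x + 36·x^2 + 108·x^3)·Dx + (-1 + x - 7·x^2 + 9·x^3 + 18·x^4)·Dx^2  (order 2).
h: a_k = 0, 9, 9, 0, 18, 819/5, 999/5, …
ICs: h(0) = 0, h′(0) = 9.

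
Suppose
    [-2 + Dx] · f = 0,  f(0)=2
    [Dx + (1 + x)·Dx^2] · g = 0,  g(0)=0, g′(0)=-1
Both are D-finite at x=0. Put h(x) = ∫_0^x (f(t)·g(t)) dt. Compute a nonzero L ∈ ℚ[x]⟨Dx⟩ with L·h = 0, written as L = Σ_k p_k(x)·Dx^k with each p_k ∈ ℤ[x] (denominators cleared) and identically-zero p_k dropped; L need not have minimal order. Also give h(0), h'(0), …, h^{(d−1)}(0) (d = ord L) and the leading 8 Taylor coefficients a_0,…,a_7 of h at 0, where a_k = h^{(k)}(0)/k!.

f: a_k = 2, 4, 4, 8/3, 4/3, 8/15, 8/45, 16/315, …
g: a_k = 0, -1, 1/2, -1/3, 1/4, -1/5, 1/6, -1/7, …
Product ⇒ symmetric product L₀, ord ≤ 2.
Integrate: L := L₀·Dx.
L = (2 + 4·x)·Dx + (-3 - 4·x)·Dx^2 + (1 + x)·Dx^3  (order 3).
h: a_k = 0, 0, -1, -1, -2/3, -3/10, -11/90, -2/63, …
ICs: h(0) = 0, h′(0) = 0, h′′(0) = -2.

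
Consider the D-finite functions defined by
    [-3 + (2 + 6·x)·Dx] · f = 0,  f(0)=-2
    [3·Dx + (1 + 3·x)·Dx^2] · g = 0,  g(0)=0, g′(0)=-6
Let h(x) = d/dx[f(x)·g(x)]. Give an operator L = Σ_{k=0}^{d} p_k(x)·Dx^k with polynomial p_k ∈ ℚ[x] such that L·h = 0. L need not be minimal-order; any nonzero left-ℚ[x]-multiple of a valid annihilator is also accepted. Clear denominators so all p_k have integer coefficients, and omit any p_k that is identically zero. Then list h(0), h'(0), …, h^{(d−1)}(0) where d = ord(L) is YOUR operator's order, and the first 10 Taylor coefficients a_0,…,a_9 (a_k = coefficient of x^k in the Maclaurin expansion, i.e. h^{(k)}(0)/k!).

L = 9 + (24 + 72·x)·Dx + (4 + 24·x + 36·x^2)·Dx^2  (order 2).
h: a_k = 12, 0, -27/2, 54, -5751/32, 22599/40, -2218347/1280, 5880843/1120, -905949441/57344, 339328359/7168, …
ICs: h(0) = 12, h′(0) = 0.

f: a_k = -2, -3, 9/4, -27/8, 405/64, -1701/128, 15309/512, -72171/1024, 2814669/16384, -14073345/32768, …
g: a_k = 0, -6, 9, -18, 81/2, -486/5, 243, -4374/7, 6561/4, -4374, …
f·g: L₀ = L_f ⊗_s L_g, ord ≤ 1·2.
Derive L from L₀ (diff closure).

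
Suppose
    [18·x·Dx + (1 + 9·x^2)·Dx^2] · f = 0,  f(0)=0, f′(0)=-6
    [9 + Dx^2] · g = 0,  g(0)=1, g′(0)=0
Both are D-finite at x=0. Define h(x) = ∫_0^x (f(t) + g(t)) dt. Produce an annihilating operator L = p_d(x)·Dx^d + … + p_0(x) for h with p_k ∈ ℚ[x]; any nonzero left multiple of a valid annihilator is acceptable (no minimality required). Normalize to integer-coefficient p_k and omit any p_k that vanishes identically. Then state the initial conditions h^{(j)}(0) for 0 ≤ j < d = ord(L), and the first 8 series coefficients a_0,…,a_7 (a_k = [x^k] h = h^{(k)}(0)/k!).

L = (-1782·x + 20412·x^3 + 13122·x^5)·Dx^2 + (-9 + 567·x^2 + 6561·x^4 + 6561·x^6)·Dx^3 + (-198·x + 2268·x^3 + 1458·x^5)·Dx^4 + (-1 + 63·x^2 + 729·x^4 + 729·x^6)·Dx^5  (order 5).
h: a_k = 0, 1, -3, -3/2, 9/2, 27/40, -81/5, -81/560, …
ICs: h(0) = 0, h′(0) = 1, h′′(0) = -6, h′′′(0) = -9, h′′′′(0) = 108.

f: a_k = 0, -6, 0, 18, 0, -486/5, 0, 4374/7, …
g: a_k = 1, 0, -9/2, 0, 27/8, 0, -81/80, 0, …
f+g: L₀ = lclm(L_f,L_g), ord ≤ 2+2.
h=∫h₀ ⇒ L = L₀·Dx.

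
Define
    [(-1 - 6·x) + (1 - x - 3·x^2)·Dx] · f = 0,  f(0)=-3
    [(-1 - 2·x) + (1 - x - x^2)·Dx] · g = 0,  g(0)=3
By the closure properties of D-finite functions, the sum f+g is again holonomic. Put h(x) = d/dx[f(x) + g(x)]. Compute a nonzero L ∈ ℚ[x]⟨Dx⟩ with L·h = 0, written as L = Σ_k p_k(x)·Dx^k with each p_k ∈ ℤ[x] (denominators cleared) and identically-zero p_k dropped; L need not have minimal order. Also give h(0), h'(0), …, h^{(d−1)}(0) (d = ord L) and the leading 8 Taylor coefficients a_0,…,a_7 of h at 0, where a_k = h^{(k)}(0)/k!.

f: a_k = -3, -3, -12, -21, -57, -120, -291, -651, …
g: a_k = 3, 3, 6, 9, 15, 24, 39, 63, …
f+g: L₀ = lclm(L_f,L_g), ord ≤ 1+1.
Differentiate: ansatz ord ≤ ord L₀ ⇒ L.
L = (-6 - 168·x - 180·x^2 - 600·x^3 - 930·x^4 - 792·x^5 + 324·x^6) + (6 + 42·x + 48·x^2 + 72·x^3 - 138·x^4 - 894·x^5 - 360·x^6 + 216·x^7)·Dx + (-1 + 2·x - 9·x^2 + 82·x^4 - 6·x^5 - 143·x^6 - 24·x^7 + 27·x^8)·Dx^2  (order 2).
h: a_k = 0, -12, -36, -168, -480, -1512, -4116, -11376, …
ICs: h(0) = 0, h′(0) = -12.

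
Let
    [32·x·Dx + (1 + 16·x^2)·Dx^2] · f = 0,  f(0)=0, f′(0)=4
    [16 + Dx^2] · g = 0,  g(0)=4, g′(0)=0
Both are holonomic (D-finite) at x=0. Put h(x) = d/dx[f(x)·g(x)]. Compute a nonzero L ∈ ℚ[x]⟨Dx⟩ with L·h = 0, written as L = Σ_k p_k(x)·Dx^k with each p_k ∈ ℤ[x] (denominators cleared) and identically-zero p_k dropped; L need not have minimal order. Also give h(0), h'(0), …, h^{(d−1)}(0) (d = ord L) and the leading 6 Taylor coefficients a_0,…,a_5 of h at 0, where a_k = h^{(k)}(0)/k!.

L = (14080 + 602112·x^2 + 15106048·x^4 + 50331648·x^6 + 100663296·x^8 + 268435456·x^10 + 2147483648·x^12) + (8704·x + 581632·x^3 + 9175040·x^5 + 41943040·x^7 + 167772160·x^9 + 536870912·x^11)·Dx + (960 + 43520·x^2 + 1093632·x^4 + 4849664·x^6 + 16777216·x^8 + 67108864·x^10 + 268435456·x^12)·Dx^2 + (544·x + 36352·x^3 + 573440·x^5 + 2621440·x^7 + 10485760·x^9 + 33554432·x^11)·Dx^3 + (5 + 368·x^2 + 9344·x^4 + 106496·x^6 + 655360·x^8 + 3145728·x^10 + 8388608·x^12)·Dx^4  (order 4).
h: a_k = 16, 0, -640, 0, 25088/3, 0, …
ICs: h(0) = 16, h′(0) = 0, h′′(0) = -1280, h′′′(0) = 0.

f: a_k = 0, 4, 0, -64/3, 0, 1024/5, …
g: a_k = 4, 0, -32, 0, 128/3, 0, …
L₀ := L_f ⊗_s L_g (sym. prod.), ord ≤ 4.
Derive L from L₀ (diff closure).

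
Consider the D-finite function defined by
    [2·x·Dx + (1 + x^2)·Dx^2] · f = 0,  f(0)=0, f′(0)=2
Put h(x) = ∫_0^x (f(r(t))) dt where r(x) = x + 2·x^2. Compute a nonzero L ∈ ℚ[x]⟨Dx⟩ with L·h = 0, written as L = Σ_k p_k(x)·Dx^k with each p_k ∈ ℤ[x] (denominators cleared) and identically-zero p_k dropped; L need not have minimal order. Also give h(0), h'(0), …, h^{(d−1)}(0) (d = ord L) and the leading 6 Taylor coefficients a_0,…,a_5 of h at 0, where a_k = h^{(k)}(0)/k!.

f: a_k = 0, 2, 0, -2/3, 0, 2/5, …
f∘r: x↦r, Dx↦Dx/r' in L_f ⇒ L₀.
h=∫h₀ ⇒ L = L₀·Dx.
L = (-4 + 2·x + 16·x^2 + 48·x^3 + 48·x^4)·Dx^2 + (1 + 4·x + x^2 + 8·x^3 + 20·x^4 + 16·x^5)·Dx^3  (order 3).
h: a_k = 0, 0, 1, 4/3, -1/6, -4/5, …
ICs: h(0) = 0, h′(0) = 0, h′′(0) = 2.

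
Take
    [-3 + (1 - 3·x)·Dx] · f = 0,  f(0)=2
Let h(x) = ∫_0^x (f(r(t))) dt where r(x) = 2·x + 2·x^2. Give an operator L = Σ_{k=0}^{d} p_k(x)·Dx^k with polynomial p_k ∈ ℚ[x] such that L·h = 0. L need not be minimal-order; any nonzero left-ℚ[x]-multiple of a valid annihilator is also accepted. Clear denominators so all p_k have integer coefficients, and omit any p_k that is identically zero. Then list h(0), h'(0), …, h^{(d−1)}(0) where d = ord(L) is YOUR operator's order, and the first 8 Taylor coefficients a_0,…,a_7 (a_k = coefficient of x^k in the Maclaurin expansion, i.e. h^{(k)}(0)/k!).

f: a_k = 2, 6, 18, 54, 162, 486, 1458, 4374, …
Change of var in L_f (x↦r) gives L₀.
∫: right-multiply L₀ by Dx.
L = (6 + 12·x)·Dx + (-1 + 6·x + 6·x^2)·Dx^2  (order 2).
h: a_k = 0, 2, 6, 28, 144, 792, 4536, 187056/7, …
ICs: h(0) = 0, h′(0) = 2.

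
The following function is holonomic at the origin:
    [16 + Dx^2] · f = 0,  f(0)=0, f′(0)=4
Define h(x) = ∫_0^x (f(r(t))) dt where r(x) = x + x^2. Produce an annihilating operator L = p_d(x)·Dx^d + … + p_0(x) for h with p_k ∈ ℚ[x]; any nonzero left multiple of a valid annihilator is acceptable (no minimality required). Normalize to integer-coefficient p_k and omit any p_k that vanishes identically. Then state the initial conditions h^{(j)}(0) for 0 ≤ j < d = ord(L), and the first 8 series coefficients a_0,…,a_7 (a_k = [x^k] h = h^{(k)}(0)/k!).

L = (16 + 96·x + 192·x^2 + 128·x^3)·Dx - 2·Dx^2 + (1 + 2·x)·Dx^3  (order 3).
h: a_k = 0, 0, 2, 4/3, -8/3, -32/5, -176/45, 32/7, …
ICs: h(0) = 0, h′(0) = 0, h′′(0) = 4.

f: a_k = 0, 4, 0, -32/3, 0, 128/15, 0, -1024/315, …
Substitute x→r, Dx→(1/r')Dx; clear ⇒ L₀.
Integrate: L := L₀·Dx.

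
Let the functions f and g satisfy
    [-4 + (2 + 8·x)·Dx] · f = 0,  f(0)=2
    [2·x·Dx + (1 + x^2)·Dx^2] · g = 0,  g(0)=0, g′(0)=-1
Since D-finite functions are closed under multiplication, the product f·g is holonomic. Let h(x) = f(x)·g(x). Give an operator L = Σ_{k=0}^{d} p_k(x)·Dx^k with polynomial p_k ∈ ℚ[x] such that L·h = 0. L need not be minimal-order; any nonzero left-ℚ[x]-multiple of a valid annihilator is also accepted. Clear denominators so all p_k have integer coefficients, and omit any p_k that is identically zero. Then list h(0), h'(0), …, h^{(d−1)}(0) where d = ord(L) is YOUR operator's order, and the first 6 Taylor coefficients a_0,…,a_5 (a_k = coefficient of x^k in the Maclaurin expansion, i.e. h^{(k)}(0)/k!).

f: a_k = 2, 4, -4, 8, -20, 56, …
g: a_k = 0, -1, 0, 1/3, 0, -1/5, …
h₀=f·g: eliminate ⇒ L₀, order ≤ 1·2.
L = (12 - 4·x - 4·x^2) + (-4 - 14·x + 12·x^2 + 16·x^3)·Dx + (1 + 8·x + 17·x^2 + 8·x^3 + 16·x^4)·Dx^2  (order 2).
h: a_k = 0, -2, -4, 14/3, -20/3, 274/15, …
ICs: h(0) = 0, h′(0) = -2.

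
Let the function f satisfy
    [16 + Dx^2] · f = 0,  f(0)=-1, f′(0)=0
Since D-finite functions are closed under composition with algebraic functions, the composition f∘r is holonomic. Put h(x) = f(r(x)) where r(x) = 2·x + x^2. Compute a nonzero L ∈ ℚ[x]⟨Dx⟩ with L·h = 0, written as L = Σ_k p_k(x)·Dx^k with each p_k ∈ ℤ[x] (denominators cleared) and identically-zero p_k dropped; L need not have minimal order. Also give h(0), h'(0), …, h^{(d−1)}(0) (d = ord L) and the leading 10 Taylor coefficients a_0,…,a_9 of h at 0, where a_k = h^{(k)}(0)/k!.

L = (64 + 192·x + 192·x^2 + 64·x^3) - Dx + (1 + x)·Dx^2  (order 2).
h: a_k = -1, 0, 32, 32, -488/3, -1024/3, 4864/45, 15104/15, 295648/315, -237568/315, …
ICs: h(0) = -1, h′(0) = 0.

f: a_k = -1, 0, 8, 0, -32/3, 0, 256/45, 0, -512/315, 0, …
Change of var in L_f (x↦r) gives L₀.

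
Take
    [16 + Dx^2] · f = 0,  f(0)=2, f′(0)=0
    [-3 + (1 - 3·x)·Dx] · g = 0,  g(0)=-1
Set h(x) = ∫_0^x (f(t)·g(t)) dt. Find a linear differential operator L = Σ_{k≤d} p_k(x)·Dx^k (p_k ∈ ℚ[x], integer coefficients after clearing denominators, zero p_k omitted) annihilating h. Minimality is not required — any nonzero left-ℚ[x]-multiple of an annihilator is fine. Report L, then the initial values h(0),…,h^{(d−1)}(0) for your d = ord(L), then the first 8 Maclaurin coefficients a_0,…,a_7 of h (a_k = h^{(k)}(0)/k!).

f: a_k = 2, 0, -16, 0, 64/3, 0, -512/45, 0, …
g: a_k = -1, -3, -9, -27, -81, -243, -729, -2187, …
f·g: L₀ = L_f ⊗_s L_g, ord ≤ 2·1.
h=∫₀ˣh₀: take L = L₀·Dx.
L = (-16 + 48·x)·Dx + 6·Dx^2 + (-1 + 3·x)·Dx^3  (order 3).
h: a_k = 0, -2, -3, -2/3, -3/2, -118/15, -59/3, -15418/315, …
ICs: h(0) = 0, h′(0) = -2, h′′(0) = -6.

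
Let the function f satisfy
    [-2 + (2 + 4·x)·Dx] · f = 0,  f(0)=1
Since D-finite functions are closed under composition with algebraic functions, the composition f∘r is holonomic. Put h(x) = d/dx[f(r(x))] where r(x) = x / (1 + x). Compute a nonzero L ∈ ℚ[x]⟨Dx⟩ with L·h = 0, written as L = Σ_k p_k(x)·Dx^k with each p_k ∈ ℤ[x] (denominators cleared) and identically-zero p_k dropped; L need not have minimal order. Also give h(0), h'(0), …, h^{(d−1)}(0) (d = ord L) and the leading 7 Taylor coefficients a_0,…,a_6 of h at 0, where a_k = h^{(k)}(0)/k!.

L = (-3 - 6·x) + (-1 - 4·x - 3·x^2)·Dx  (order 1).
h: a_k = 1, -3, 15/2, -37/2, 375/8, -981/8, 5271/16, …
ICs: h(0) = 1.

f: a_k = 1, 1, -1/2, 1/2, -5/8, 7/8, -21/16, …
f∘r: x↦r, Dx↦Dx/r' in L_f ⇒ L₀.
h=h₀': d/dx-closure on L₀ ⇒ L.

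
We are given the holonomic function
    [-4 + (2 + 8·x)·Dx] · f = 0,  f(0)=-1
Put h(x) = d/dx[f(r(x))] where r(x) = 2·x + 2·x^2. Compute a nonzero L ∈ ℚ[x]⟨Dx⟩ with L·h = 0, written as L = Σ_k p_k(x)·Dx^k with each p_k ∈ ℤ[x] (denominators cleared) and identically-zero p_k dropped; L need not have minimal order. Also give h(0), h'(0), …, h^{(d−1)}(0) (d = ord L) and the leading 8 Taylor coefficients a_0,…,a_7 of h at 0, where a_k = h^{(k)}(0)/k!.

f: a_k = -1, -2, 2, -4, 10, -28, 84, -264, …
Substitute x→r, Dx→(1/r')Dx; clear ⇒ L₀.
Differentiate: ansatz ord ≤ ord L₀ ⇒ L.
L = -2 + (-1 - 10·x - 24·x^2 - 16·x^3)·Dx  (order 1).
h: a_k = -4, 8, -48, 288, -1760, 10944, -68992, 439552, …
ICs: h(0) = -4.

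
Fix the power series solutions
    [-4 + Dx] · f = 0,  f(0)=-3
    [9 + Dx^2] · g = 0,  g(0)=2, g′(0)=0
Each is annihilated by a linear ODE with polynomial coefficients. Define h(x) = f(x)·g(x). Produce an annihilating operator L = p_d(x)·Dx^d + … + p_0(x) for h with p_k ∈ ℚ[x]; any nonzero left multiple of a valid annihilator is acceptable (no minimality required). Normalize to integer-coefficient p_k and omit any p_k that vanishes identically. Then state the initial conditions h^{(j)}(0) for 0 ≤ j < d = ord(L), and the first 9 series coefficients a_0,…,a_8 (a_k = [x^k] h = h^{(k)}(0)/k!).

L = 25 - 8·Dx + Dx^2  (order 2).
h: a_k = -6, -24, -21, 44, 527/4, 779/5, 11753/120, 4031/210, -164833/6720, …
ICs: h(0) = -6, h′(0) = -24.

f: a_k = -3, -12, -24, -32, -32, -128/5, -256/15, -1024/105, -512/105, …
g: a_k = 2, 0, -9, 0, 27/4, 0, -81/40, 0, 729/2240, …
Sym-product of L_f,L_g gives L₀ (≤ ord 2).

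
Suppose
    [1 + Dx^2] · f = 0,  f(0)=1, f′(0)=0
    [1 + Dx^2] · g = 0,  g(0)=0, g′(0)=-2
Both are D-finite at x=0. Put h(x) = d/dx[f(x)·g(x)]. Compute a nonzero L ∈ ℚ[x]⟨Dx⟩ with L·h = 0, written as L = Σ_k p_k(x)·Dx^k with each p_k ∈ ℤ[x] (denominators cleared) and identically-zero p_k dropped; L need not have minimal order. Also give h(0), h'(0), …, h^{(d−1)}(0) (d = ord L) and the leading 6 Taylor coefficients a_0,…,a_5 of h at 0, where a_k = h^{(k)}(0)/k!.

L = 4 + Dx^2  (order 2).
h: a_k = -2, 0, 4, 0, -4/3, 0, …
ICs: h(0) = -2, h′(0) = 0.

f: a_k = 1, 0, -1/2, 0, 1/24, 0, …
g: a_k = 0, -2, 0, 1/3, 0, -1/60, …
Product ⇒ symmetric product L₀, ord ≤ 4.
h=h₀': d/dx-closure on L₀ ⇒ L.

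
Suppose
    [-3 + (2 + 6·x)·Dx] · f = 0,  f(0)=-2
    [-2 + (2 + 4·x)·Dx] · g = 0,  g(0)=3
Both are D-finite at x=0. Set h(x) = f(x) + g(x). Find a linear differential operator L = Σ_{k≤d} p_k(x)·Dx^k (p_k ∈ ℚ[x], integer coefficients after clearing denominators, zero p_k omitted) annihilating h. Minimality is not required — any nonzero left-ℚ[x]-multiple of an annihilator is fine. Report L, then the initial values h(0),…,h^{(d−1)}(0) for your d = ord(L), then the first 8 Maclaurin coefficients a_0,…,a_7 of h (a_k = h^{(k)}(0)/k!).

f: a_k = -2, -3, 9/4, -27/8, 405/64, -1701/128, 15309/512, -72171/1024, …
g: a_k = 3, 3, -3/2, 3/2, -15/8, 21/8, -63/16, 99/16, …
Weyl lclm of L_f,L_g ⇒ L₀ (ord ≤ 2).
L = -3 + (5 + 12·x)·Dx + (2 + 10·x + 12·x^2)·Dx^2  (order 2).
h: a_k = 1, 0, 3/4, -15/8, 285/64, -1365/128, 13293/512, -65835/1024, …
ICs: h(0) = 1, h′(0) = 0.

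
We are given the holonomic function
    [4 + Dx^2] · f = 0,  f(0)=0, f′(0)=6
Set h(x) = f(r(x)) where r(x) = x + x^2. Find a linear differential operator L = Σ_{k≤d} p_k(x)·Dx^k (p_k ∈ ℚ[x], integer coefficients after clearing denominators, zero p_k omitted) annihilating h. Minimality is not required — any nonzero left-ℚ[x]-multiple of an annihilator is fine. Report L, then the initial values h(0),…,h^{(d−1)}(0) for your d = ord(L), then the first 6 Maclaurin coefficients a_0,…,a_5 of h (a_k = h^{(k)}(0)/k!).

f: a_k = 0, 6, 0, -4, 0, 4/5, …
f∘r: x↦r, Dx↦Dx/r' in L_f ⇒ L₀.
L = (4 + 24·x + 48·x^2 + 32·x^3) - 2·Dx + (1 + 2·x)·Dx^2  (order 2).
h: a_k = 0, 6, 6, -4, -12, -56/5, …
ICs: h(0) = 0, h′(0) = 6.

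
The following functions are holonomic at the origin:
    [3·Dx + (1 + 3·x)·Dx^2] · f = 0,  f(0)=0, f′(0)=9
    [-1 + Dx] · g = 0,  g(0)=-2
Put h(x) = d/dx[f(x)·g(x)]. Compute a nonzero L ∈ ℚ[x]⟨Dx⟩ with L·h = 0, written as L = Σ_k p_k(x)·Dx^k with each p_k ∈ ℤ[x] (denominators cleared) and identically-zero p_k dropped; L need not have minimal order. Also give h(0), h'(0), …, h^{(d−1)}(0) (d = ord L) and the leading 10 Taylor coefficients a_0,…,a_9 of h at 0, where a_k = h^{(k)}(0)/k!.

L = (13 - 12·x + 9·x^2) + (-11 + 15·x - 18·x^2)·Dx + (-2 - 3·x + 9·x^2)·Dx^2  (order 2).
h: a_k = -18, 18, -108, 312, -3867/4, 11763/4, -44561/5, 134669/5, -36401877/448, 4935863537/20160, …
ICs: h(0) = -18, h′(0) = 18.

f: a_k = 0, 9, -27/2, 27, -243/4, 729/5, -729/2, 6561/7, -19683/8, 6561, …
g: a_k = -2, -2, -1, -1/3, -1/12, -1/60, -1/360, -1/2520, -1/20160, -1/181440, …
h₀=f·g: eliminate ⇒ L₀, order ≤ 2·1.
h=h₀': d/dx-closure on L₀ ⇒ L.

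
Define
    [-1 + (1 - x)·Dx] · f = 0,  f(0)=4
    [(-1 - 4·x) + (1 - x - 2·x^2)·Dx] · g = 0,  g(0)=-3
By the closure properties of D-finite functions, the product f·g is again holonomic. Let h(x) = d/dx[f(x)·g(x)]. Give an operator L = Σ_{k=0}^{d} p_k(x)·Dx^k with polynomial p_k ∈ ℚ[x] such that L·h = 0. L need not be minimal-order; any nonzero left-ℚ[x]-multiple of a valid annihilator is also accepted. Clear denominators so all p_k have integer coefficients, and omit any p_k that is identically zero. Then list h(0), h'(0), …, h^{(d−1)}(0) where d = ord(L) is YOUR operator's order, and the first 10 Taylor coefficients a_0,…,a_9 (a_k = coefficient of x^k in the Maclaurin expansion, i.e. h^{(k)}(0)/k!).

f: a_k = 4, 4, 4, 4, 4, 4, 4, 4, 4, 4, …
g: a_k = -3, -3, -9, -15, -33, -63, -129, -255, -513, -1023, …
Product ⇒ symmetric product L₀, ord ≤ 1.
Differentiate: ansatz ord ≤ ord L₀ ⇒ L.
L = (5 - 9·x^2 - 16·x^3 + 24·x^4) + (-1 + x + 6·x^2 - 7·x^3 - 5·x^4 + 6·x^5)·Dx  (order 1).
h: a_k = -24, -120, -360, -1008, -2520, -6120, -14280, -32736, -73656, -163800, …
ICs: h(0) = -24.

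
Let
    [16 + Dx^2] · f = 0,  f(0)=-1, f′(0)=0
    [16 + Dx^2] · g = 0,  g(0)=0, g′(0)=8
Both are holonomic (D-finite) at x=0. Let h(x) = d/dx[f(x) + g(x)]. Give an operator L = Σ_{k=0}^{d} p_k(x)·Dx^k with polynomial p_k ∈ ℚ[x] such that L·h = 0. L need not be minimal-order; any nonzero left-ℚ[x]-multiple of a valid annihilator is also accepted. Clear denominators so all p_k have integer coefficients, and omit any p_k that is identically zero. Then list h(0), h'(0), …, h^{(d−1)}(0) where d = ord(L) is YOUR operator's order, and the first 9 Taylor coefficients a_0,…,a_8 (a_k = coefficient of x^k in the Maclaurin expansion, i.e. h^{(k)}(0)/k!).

f: a_k = -1, 0, 8, 0, -32/3, 0, 256/45, 0, -512/315, …
g: a_k = 0, 8, 0, -64/3, 0, 256/15, 0, -2048/315, 0, …
L₀ := lclm(L_f,L_g); ord L₀ ≤ 2+2.
Derive L from L₀ (diff closure).
L = 16 + Dx^2  (order 2).
h: a_k = 8, 16, -64, -128/3, 256/3, 512/15, -2048/45, -4096/315, 4096/315, …
ICs: h(0) = 8, h′(0) = 16.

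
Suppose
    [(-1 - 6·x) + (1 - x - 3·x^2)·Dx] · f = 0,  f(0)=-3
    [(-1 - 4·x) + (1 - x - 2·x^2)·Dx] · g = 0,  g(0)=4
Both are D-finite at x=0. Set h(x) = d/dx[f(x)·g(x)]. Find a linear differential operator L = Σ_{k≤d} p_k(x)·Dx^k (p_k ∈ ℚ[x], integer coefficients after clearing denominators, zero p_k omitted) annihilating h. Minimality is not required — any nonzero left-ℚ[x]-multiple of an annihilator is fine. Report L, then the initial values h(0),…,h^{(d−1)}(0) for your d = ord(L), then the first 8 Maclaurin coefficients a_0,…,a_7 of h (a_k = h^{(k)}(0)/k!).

f: a_k = -3, -3, -12, -21, -57, -120, -291, -651, …
g: a_k = 4, 4, 12, 20, 44, 84, 172, 340, …
L₀ := L_f ⊗_s L_g (sym. prod.), ord ≤ 1.
h=h₀': d/dx-closure on L₀ ⇒ L.
L = (16 + 18·x - 36·x^2 - 368·x^3 - 132·x^4 + 900·x^5 + 720·x^6) + (-2 - 4·x + 39·x^2 + 16·x^3 - 160·x^4 - 69·x^5 + 210·x^6 + 144·x^7)·Dx  (order 1).
h: a_k = -24, -192, -684, -2592, -7920, -24264, -68712, -192000, …
ICs: h(0) = -24.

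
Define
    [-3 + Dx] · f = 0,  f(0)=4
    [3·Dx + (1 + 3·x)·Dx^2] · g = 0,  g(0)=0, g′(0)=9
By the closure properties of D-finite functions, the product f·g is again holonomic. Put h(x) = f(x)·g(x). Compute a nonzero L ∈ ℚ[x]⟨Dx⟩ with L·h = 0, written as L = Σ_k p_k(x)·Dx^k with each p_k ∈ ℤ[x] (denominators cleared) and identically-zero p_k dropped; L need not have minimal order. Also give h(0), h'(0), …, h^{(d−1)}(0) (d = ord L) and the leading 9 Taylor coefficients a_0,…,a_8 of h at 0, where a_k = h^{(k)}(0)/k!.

L = 27·x + (-3 - 18·x)·Dx + (1 + 3·x)·Dx^2  (order 2).
h: a_k = 0, 36, 54, 108, 0, 2187/10, -1701/4, 16767/14, -63423/20, …
ICs: h(0) = 0, h′(0) = 36.

f: a_k = 4, 12, 18, 18, 27/2, 81/10, 81/20, 243/140, 729/1120, …
g: a_k = 0, 9, -27/2, 27, -243/4, 729/5, -729/2, 6561/7, -19683/8, …
Sym-product of L_f,L_g gives L₀ (≤ ord 2).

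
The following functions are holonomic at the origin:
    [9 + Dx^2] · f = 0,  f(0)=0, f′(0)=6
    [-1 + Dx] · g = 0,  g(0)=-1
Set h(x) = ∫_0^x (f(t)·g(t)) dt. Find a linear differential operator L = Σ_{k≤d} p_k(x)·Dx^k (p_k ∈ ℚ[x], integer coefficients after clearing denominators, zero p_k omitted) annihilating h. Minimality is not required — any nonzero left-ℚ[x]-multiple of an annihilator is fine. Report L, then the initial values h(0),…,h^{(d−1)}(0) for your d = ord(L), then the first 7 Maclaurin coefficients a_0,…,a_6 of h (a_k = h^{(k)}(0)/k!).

L = 10·Dx - 2·Dx^2 + Dx^3  (order 3).
h: a_k = 0, 0, -3, -2, 3/2, 8/5, 1/30, …
ICs: h(0) = 0, h′(0) = 0, h′′(0) = -6.

f: a_k = 0, 6, 0, -9, 0, 81/20, 0, …
g: a_k = -1, -1, -1/2, -1/6, -1/24, -1/120, -1/720, …
L₀ := L_f ⊗_s L_g (sym. prod.), ord ≤ 2.
Integrate: L := L₀·Dx.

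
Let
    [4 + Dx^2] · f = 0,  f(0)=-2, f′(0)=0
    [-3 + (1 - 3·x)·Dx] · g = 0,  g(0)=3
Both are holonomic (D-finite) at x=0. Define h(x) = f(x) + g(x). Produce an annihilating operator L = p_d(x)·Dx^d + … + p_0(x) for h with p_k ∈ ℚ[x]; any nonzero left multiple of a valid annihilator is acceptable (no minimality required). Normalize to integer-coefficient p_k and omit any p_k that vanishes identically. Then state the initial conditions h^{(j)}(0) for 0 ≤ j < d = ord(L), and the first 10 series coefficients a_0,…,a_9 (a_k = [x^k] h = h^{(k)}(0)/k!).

f: a_k = -2, 0, 4, 0, -4/3, 0, 8/45, 0, -4/315, 0, …
g: a_k = 3, 9, 27, 81, 243, 729, 2187, 6561, 19683, 59049, …
h₀=f+g: left-lcm gives L₀, ord ≤ 3.
L = (-348 + 144·x - 216·x^2) + (44 - 180·x + 216·x^2 - 216·x^3)·Dx + (-87 + 36·x - 54·x^2)·Dx^2 + (11 - 45·x + 54·x^2 - 54·x^3)·Dx^3  (order 3).
h: a_k = 1, 9, 31, 81, 725/3, 729, 98423/45, 6561, 6200141/315, 59049, …
ICs: h(0) = 1, h′(0) = 9, h′′(0) = 62.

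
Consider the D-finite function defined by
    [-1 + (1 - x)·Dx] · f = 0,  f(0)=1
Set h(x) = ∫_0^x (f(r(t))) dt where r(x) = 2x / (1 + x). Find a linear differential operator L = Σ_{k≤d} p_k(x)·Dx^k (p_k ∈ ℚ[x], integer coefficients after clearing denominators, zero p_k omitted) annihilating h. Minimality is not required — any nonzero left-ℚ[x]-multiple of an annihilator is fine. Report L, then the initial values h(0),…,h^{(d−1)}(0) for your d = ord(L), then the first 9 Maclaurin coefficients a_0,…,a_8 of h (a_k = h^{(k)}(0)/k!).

L = 2·Dx + (-1 + x^2)·Dx^2  (order 2).
h: a_k = 0, 1, 1, 2/3, 1/2, 2/5, 1/3, 2/7, 1/4, …
ICs: h(0) = 0, h′(0) = 1.

f: a_k = 1, 1, 1, 1, 1, 1, 1, 1, 1, …
Change of var in L_f (x↦r) gives L₀.
∫: right-multiply L₀ by Dx.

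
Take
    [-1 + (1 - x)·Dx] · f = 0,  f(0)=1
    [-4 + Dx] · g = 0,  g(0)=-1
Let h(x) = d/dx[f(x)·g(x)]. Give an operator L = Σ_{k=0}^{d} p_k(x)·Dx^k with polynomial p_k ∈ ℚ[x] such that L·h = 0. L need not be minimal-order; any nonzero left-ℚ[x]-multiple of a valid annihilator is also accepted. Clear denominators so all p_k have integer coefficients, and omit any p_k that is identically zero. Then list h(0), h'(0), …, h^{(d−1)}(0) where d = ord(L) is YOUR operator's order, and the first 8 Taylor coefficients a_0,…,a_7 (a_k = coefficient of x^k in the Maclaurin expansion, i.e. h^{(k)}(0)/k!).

L = (26 - 40·x + 16·x^2) + (-5 + 9·x - 4·x^2)·Dx  (order 1).
h: a_k = -5, -26, -71, -412/3, -643/3, -874/3, -16319/45, -134648/315, …
ICs: h(0) = -5.

f: a_k = 1, 1, 1, 1, 1, 1, 1, 1, …
g: a_k = -1, -4, -8, -32/3, -32/3, -128/15, -256/45, -1024/315, …
L₀ := L_f ⊗_s L_g (sym. prod.), ord ≤ 1.
Derive L from L₀ (diff closure).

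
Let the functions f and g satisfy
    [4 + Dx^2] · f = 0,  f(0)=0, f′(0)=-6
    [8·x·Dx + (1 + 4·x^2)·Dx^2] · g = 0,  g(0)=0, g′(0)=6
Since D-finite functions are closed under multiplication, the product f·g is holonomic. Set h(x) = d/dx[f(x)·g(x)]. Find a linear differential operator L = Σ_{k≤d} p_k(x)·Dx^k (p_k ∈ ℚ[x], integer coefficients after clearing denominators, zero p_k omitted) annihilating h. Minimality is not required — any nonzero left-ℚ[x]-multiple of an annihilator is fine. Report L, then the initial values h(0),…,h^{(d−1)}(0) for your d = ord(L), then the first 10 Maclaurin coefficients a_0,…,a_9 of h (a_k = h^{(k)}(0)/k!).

f: a_k = 0, -6, 0, 4, 0, -4/5, 0, 8/105, 0, -4/945, …
g: a_k = 0, 6, 0, -8, 0, 96/5, 0, -384/7, 0, 512/3, …
h₀=f·g: eliminate ⇒ L₀, order ≤ 2·2.
Derive L from L₀ (diff closure).
L = (880 + 9408·x^2 + 59008·x^4 + 49152·x^6 + 24576·x^8 + 16384·x^10 + 32768·x^12) + (544·x + 9088·x^3 + 35840·x^5 + 40960·x^7 + 40960·x^9 + 32768·x^11)·Dx + (240 + 2720·x^2 + 17088·x^4 + 18944·x^6 + 16384·x^8 + 16384·x^10 + 16384·x^12)·Dx^2 + (136·x + 2272·x^3 + 8960·x^5 + 10240·x^7 + 10240·x^9 + 8192·x^11)·Dx^3 + (5 + 92·x^2 + 584·x^4 + 1664·x^6 + 2560·x^8 + 3072·x^10 + 2048·x^12)·Dx^4  (order 4).
h: a_k = 0, -72, 0, 288, 0, -912, 0, 16512/5, 0, -3967184/315, …
ICs: h(0) = 0, h′(0) = -72, h′′(0) = 0, h′′′(0) = 1728.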